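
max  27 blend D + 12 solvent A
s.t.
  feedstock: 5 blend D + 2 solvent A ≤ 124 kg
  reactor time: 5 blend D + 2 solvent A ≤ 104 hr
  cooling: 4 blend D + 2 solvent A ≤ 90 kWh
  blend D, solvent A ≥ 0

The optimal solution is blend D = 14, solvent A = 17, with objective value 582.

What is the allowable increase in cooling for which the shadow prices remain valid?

14

Binding constraints: reactor time, cooling. The basis is B = [[5,2],[4,2]] with det 2.
Per unit increase in cooling, x* moves by d = (-1, 2.5).
The basis stays optimal until blend D reaches 0; allowable increase = 14 kWh.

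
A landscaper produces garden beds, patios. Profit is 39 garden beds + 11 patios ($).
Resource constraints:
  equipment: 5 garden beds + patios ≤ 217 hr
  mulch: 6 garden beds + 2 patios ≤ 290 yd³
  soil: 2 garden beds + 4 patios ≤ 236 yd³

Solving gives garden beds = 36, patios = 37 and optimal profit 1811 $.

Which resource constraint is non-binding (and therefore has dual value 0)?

equipment: 217/217 (binding)
mulch: 290/290 (binding)
soil: 220/236 (slack 16)
By complementary slackness, a constraint with positive slack has shadow price 0 → soil.

soil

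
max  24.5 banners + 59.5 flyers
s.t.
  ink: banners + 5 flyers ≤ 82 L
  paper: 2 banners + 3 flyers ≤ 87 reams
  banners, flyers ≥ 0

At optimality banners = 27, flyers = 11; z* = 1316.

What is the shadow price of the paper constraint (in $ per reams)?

9

At the optimum: ink uses 82 of 82 (binding); paper uses 87 of 87 (binding).
The binding rows give the dual system: 1·y_ink + 2·y_paper = 24.5 and 5·y_ink + 3·y_paper = 59.5.
This yields shadow prices y_ink = 6.5, y_paper = 9.
Shadow price of paper = 9.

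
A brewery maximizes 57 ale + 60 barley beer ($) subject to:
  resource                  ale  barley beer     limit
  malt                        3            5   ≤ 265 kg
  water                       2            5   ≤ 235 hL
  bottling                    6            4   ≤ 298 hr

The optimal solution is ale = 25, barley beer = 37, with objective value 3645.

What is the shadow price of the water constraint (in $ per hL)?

Check each constraint at x*: malt 260/265 (slack 5); water 235/235 (tight); bottling 298/298 (tight).
Since malt is not tight, its dual is 0.
From A_Bᵀ y = c: 2·y_water + 6·y_bottling = 57; 5·y_water + 4·y_bottling = 60.
This yields shadow prices y_water = 6, y_bottling = 7.5.
Shadow price of water = 6.

6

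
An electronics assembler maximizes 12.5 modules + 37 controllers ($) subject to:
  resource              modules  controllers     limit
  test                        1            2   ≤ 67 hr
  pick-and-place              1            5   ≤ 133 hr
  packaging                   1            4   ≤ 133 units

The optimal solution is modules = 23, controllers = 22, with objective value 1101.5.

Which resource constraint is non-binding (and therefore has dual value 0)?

test: 67/67 (binding)
pick-and-place: 133/133 (binding)
packaging: 111/133 (slack 22)
By complementary slackness, a constraint with positive slack has shadow price 0 → packaging.

packaging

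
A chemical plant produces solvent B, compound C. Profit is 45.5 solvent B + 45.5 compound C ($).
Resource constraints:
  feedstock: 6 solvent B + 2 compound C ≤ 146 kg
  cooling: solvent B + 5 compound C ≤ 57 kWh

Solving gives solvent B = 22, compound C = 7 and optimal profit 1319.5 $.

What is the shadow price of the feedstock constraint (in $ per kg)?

6.5

Check each constraint at x*: feedstock 146/146 (tight); cooling 57/57 (tight).
From A_Bᵀ y = c: 6·y_feedstock + 1·y_cooling = 45.5; 2·y_feedstock + 5·y_cooling = 45.5.
→ y_feedstock = 6.5 and y_cooling = 6.5.
Shadow price of feedstock = 6.5.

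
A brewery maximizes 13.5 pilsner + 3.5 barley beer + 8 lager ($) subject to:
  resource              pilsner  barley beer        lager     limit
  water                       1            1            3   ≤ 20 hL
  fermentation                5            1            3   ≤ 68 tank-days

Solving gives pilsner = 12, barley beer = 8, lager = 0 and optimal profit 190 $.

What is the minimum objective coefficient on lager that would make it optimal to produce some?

10.5

At the optimum: water uses 20 of 20 (binding); fermentation uses 68 of 68 (binding).
From A_Bᵀ y = c: 1·y_water + 5·y_fermentation = 13.5; 1·y_water + 1·y_fermentation = 3.5.
This yields shadow prices y_water = 1, y_fermentation = 2.5.
lager enters the basis when its profit ≥ yᵀa₃ = 1·3 + 2.5·3 = 10.5.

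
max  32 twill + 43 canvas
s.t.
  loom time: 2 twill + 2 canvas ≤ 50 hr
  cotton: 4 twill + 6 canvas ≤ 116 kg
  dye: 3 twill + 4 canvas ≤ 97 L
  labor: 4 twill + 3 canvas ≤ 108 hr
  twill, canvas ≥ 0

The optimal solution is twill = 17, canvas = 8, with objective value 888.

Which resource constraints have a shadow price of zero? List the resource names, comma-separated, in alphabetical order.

loom time: 50/50 (binding)
cotton: 116/116 (binding)
dye: 83/97 (slack 14)
labor: 92/108 (slack 16)
By complementary slackness, a constraint with positive slack has shadow price 0 → dye, labor.

dye, labor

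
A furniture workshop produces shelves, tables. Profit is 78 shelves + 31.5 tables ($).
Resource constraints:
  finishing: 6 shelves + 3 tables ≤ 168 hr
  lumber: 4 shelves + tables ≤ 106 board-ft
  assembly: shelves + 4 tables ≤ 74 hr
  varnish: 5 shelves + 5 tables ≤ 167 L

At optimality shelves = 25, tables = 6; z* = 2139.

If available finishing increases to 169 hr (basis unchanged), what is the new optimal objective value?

2147

Check each constraint at x*: finishing 168/168 (tight); lumber 106/106 (tight); assembly 49/74 (slack 25); varnish 155/167 (slack 12).
By complementary slackness, y = 0 for the non-binding constraints.
Dual feasibility on the basic columns requires 6·y_finishing + 4·y_lumber = 78, 3·y_finishing + 1·y_lumber = 31.5.
→ y_finishing = 8 and y_lumber = 7.5.
Δz = y_finishing·Δb = 8 × (1) = 8, so new z* = 2139 + 8 = 2147.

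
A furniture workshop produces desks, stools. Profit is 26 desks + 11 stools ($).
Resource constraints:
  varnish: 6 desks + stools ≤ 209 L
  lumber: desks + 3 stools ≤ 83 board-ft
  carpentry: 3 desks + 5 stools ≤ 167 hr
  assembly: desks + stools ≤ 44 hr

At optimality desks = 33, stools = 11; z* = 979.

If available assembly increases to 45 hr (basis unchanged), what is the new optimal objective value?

At the optimum: varnish uses 209 of 209 (binding); lumber uses 66 of 83 (slack = 17); carpentry uses 154 of 167 (slack = 13); assembly uses 44 of 44 (binding).
By complementary slackness, y = 0 for the non-binding constraints.
From A_Bᵀ y = c: 6·y_varnish + 1·y_assembly = 26; 1·y_varnish + 1·y_assembly = 11.
Solving: y_varnish = 3, y_assembly = 8.
Δz = y_assembly·Δb = 8 × (1) = 8, so new z* = 979 + 8 = 987.

987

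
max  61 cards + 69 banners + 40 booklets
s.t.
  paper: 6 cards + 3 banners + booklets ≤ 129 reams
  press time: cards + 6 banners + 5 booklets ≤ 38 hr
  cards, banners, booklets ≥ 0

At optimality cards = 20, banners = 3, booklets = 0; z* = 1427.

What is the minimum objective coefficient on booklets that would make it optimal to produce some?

Both paper and press time are binding at x*.
The binding rows give the dual system: 6·y_paper + 1·y_press time = 61 and 3·y_paper + 6·y_press time = 69.
This yields shadow prices y_paper = 9, y_press time = 7.
booklets enters the basis when its profit ≥ yᵀa₃ = 9·1 + 7·5 = 44.

44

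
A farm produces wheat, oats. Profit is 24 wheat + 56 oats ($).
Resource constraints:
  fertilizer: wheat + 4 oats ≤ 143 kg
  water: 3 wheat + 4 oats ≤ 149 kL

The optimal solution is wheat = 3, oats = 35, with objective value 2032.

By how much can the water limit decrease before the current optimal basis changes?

Binding constraints: fertilizer, water. The basis is B = [[1,4],[3,4]] with det -8.
Per unit decrease in water, x* moves by d = (-0.5, 0.125).
The basis stays optimal until wheat reaches 0; allowable decrease = 6 kL.

6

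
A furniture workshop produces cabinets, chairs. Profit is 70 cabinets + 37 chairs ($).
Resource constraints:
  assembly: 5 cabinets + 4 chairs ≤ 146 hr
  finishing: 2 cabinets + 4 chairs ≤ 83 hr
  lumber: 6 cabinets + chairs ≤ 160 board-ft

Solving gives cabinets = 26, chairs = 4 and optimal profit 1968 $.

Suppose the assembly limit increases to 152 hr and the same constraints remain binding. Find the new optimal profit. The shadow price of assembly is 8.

2016

Δb = 6, so new z* = 1968 + (8)·(6) = 1968 + 48 = 2016.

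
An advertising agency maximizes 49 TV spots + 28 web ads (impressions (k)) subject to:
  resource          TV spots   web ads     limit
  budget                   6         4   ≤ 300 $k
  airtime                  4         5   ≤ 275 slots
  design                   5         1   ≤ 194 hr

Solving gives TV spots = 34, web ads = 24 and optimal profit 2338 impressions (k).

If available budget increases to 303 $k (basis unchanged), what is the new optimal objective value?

2357.5

At the optimum: budget uses 300 of 300 (binding); airtime uses 256 of 275 (slack = 19); design uses 194 of 194 (binding).
By complementary slackness, y = 0 for the non-binding constraint.
From A_Bᵀ y = c: 6·y_budget + 5·y_design = 49; 4·y_budget + 1·y_design = 28.
→ y_budget = 6.5 and y_design = 2.
Δz = y_budget·Δb = 6.5 × (3) = 19.5, so new z* = 2338 + 19.5 = 2357.5.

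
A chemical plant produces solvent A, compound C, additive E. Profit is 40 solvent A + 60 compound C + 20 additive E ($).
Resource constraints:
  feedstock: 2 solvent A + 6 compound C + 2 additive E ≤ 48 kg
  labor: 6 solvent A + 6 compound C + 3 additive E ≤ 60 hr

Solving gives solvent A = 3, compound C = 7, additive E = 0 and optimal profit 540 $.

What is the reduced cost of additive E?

Both feedstock and labor are binding at x*.
From A_Bᵀ y = c: 2·y_feedstock + 6·y_labor = 40; 6·y_feedstock + 6·y_labor = 60.
This yields shadow prices y_feedstock = 5, y_labor = 5.
Reduced cost of additive E: c₃ − yᵀa₃ = 20 − (5·2 + 5·3) = 20 − 25 = -5.

-5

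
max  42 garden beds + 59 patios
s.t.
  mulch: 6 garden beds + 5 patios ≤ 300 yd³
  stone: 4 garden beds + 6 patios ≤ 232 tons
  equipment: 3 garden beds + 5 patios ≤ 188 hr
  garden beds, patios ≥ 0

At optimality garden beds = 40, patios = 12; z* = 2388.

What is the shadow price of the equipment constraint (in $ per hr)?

Binding: mulch and stone. Non-binding: equipment (8 unused).
Slack constraints have shadow price 0 (complementary slackness).
The binding rows give the dual system: 6·y_mulch + 4·y_stone = 42 and 5·y_mulch + 6·y_stone = 59.
→ y_mulch = 1 and y_stone = 9.
Shadow price of equipment = 0.

0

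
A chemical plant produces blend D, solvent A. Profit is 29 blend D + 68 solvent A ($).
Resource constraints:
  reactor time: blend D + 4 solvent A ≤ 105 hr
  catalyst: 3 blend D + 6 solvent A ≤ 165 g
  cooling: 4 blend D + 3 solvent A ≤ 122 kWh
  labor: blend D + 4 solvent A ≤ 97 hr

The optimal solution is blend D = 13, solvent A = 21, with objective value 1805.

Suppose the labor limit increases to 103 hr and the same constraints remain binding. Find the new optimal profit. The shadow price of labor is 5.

1835

Δb = 6, so new z* = 1805 + (5)·(6) = 1805 + 30 = 1835.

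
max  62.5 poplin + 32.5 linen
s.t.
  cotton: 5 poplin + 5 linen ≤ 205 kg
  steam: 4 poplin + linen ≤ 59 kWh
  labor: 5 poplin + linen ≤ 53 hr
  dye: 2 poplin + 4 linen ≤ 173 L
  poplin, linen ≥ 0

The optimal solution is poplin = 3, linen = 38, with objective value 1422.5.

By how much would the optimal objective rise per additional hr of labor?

7.5

Binding: cotton and labor. Non-binding: steam (9 unused), dye (15 unused).
Slack constraints have shadow price 0 (complementary slackness).
The binding rows give the dual system: 5·y_cotton + 5·y_labor = 62.5 and 5·y_cotton + 1·y_labor = 32.5.
This yields shadow prices y_cotton = 5, y_labor = 7.5.
Shadow price of labor = 7.5.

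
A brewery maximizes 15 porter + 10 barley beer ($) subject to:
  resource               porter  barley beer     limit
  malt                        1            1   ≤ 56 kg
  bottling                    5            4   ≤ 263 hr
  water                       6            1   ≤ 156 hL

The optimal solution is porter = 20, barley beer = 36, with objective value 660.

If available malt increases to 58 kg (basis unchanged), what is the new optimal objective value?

678

Binding: malt and water. Non-binding: bottling (19 unused).
By complementary slackness, y = 0 for the non-binding constraint.
The binding rows give the dual system: 1·y_malt + 6·y_water = 15 and 1·y_malt + 1·y_water = 10.
→ y_malt = 9 and y_water = 1.
Δz = y_malt·Δb = 9 × (2) = 18, so new z* = 660 + 18 = 678.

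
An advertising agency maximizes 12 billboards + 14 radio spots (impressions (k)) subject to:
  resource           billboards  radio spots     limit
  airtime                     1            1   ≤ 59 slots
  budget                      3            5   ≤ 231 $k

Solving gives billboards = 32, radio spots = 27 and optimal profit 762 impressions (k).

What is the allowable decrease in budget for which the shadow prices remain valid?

54

Binding constraints: airtime, budget. The basis is B = [[1,1],[3,5]] with det 2.
Per unit decrease in budget, x* moves by d = (0.5, -0.5).
The basis stays optimal until radio spots reaches 0; allowable decrease = 54 $k.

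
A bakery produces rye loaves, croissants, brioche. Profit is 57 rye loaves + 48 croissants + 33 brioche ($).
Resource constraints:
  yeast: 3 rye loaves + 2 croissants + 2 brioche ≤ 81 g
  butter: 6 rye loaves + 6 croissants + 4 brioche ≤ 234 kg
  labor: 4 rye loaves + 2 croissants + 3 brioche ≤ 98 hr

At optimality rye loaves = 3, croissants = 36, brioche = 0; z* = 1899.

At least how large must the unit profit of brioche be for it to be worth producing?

Check each constraint at x*: yeast 81/81 (tight); butter 234/234 (tight); labor 84/98 (slack 14).
By complementary slackness, y = 0 for the non-binding constraint.
From A_Bᵀ y = c: 3·y_yeast + 6·y_butter = 57; 2·y_yeast + 6·y_butter = 48.
This yields shadow prices y_yeast = 9, y_butter = 5.
brioche enters the basis when its profit ≥ yᵀa₃ = 9·2 + 5·4 = 38.

38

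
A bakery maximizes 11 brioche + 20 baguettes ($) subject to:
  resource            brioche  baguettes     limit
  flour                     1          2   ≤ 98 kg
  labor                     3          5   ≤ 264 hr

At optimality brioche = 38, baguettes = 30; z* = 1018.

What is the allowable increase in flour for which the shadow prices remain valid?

Binding constraints: flour, labor. The basis is B = [[1,2],[3,5]] with det -1.
Per unit increase in flour, x* moves by d = (-5, 3).
The basis stays optimal until brioche reaches 0; allowable increase = 7.6 kg.

7.6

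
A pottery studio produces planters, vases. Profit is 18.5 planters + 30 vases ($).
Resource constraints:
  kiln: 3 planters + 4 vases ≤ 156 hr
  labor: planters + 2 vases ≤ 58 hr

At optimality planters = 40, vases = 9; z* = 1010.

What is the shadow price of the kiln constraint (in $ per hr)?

Both kiln and labor are binding at x*.
The binding rows give the dual system: 3·y_kiln + 1·y_labor = 18.5 and 4·y_kiln + 2·y_labor = 30.
This yields shadow prices y_kiln = 3.5, y_labor = 8.
Shadow price of kiln = 3.5.

3.5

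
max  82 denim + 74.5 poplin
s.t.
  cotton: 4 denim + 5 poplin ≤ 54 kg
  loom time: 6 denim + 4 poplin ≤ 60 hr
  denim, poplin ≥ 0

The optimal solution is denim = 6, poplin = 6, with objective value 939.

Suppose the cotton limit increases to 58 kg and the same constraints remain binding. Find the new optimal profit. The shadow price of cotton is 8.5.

Δb = 4, so new z* = 939 + (8.5)·(4) = 939 + 34 = 973.

973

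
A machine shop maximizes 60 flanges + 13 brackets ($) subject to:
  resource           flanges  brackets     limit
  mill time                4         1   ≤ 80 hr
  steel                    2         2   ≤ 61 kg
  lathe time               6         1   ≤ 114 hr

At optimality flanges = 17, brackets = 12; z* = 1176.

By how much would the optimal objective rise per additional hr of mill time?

9

Check each constraint at x*: mill time 80/80 (tight); steel 58/61 (slack 3); lathe time 114/114 (tight).
Since steel is not tight, its dual is 0.
The binding rows give the dual system: 4·y_mill time + 6·y_lathe time = 60 and 1·y_mill time + 1·y_lathe time = 13.
→ y_mill time = 9 and y_lathe time = 4.
Shadow price of mill time = 9.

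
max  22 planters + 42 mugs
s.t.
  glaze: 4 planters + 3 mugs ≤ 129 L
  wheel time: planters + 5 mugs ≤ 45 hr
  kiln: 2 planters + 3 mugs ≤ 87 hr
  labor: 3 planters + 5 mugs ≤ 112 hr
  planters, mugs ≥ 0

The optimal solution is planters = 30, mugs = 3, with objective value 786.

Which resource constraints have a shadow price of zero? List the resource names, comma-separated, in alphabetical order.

glaze: 129/129 (binding)
wheel time: 45/45 (binding)
kiln: 69/87 (slack 18)
labor: 105/112 (slack 7)
By complementary slackness, a constraint with positive slack has shadow price 0 → kiln, labor.

kiln, labor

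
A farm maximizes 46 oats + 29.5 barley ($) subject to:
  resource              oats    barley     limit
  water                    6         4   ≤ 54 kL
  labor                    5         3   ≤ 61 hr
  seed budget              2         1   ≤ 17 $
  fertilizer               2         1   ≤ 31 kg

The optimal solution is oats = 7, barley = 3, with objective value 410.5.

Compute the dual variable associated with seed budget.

At the optimum: water uses 54 of 54 (binding); labor uses 44 of 61 (slack = 17); seed budget uses 17 of 17 (binding); fertilizer uses 17 of 31 (slack = 14).
Since labor, fertilizer are not tight, their duals are 0.
From A_Bᵀ y = c: 6·y_water + 2·y_seed budget = 46; 4·y_water + 1·y_seed budget = 29.5.
Solving: y_water = 6.5, y_seed budget = 3.5.
Shadow price of seed budget = 3.5.

3.5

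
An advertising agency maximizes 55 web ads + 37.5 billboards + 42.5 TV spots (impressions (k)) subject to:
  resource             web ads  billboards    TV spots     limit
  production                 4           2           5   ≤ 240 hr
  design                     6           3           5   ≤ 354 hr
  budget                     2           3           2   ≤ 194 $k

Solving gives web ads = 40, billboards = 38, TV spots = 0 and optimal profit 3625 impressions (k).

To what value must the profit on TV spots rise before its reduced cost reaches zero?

47.5

At the optimum: production uses 236 of 240 (slack = 4); design uses 354 of 354 (binding); budget uses 194 of 194 (binding).
Since production is not tight, its dual is 0.
The binding rows give the dual system: 6·y_design + 2·y_budget = 55 and 3·y_design + 3·y_budget = 37.5.
Solving: y_design = 7.5, y_budget = 5.
TV spots enters the basis when its profit ≥ yᵀa₃ = 7.5·5 + 5·2 = 47.5.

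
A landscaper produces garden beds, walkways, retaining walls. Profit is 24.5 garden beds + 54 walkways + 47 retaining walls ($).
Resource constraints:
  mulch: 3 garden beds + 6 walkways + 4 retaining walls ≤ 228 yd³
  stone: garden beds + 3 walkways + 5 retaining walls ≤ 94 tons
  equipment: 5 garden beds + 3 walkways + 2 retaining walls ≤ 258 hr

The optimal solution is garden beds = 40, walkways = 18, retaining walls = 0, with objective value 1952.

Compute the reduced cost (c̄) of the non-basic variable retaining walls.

Check each constraint at x*: mulch 228/228 (tight); stone 94/94 (tight); equipment 254/258 (slack 4).
By complementary slackness, y = 0 for the non-binding constraint.
From A_Bᵀ y = c: 3·y_mulch + 1·y_stone = 24.5; 6·y_mulch + 3·y_stone = 54.
Solving: y_mulch = 6.5, y_stone = 5.
Reduced cost of retaining walls: c₃ − yᵀa₃ = 47 − (6.5·4 + 5·5) = 47 − 51 = -4.

-4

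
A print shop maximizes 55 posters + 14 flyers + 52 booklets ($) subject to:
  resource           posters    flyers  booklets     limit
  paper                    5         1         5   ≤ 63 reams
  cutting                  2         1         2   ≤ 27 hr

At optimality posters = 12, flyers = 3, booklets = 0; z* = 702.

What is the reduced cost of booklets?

-3

Check each constraint at x*: paper 63/63 (tight); cutting 27/27 (tight).
From A_Bᵀ y = c: 5·y_paper + 2·y_cutting = 55; 1·y_paper + 1·y_cutting = 14.
→ y_paper = 9 and y_cutting = 5.
Reduced cost of booklets: c₃ − yᵀa₃ = 52 − (9·5 + 5·2) = 52 − 55 = -3.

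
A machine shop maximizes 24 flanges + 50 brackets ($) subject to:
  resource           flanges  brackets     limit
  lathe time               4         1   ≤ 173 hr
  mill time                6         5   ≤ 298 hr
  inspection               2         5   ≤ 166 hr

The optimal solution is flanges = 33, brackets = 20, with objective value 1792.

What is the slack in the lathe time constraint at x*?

lathe time used = 4·33 + 1·20 = 152; slack = 173 − 152 = 21.

21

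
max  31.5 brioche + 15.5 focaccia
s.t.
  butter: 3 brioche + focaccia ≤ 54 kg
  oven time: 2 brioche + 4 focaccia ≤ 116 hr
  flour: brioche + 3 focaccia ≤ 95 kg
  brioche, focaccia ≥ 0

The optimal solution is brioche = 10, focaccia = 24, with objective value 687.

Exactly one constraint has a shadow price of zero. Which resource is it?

flour

butter: 54/54 (binding)
oven time: 116/116 (binding)
flour: 82/95 (slack 13)
By complementary slackness, a constraint with positive slack has shadow price 0 → flour.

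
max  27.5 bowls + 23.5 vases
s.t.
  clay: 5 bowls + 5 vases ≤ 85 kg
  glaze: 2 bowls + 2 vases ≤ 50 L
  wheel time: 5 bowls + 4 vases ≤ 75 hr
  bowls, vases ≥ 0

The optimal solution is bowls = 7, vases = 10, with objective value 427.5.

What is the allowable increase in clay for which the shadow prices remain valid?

Binding constraints: clay, wheel time. The basis is B = [[5,5],[5,4]] with det -5.
Per unit increase in clay, x* moves by d = (-0.8, 1).
The basis stays optimal until bowls reaches 0; allowable increase = 8.75 kg.

8.75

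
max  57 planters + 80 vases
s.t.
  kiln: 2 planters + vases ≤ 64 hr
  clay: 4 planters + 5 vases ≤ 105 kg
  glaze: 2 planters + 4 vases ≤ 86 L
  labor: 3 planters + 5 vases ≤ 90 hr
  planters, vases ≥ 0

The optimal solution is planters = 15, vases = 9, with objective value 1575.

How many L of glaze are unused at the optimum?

20

glaze used = 2·15 + 4·9 = 66; slack = 86 − 66 = 20.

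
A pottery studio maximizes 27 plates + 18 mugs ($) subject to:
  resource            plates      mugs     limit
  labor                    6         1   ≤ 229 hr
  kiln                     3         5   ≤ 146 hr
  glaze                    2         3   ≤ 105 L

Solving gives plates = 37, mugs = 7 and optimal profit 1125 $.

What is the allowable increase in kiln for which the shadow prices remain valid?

16.875

Binding constraints: labor, kiln. The basis is B = [[6,1],[3,5]] with det 27.
Per unit increase in kiln, x* moves by d = (-0.037, 0.2222).
The basis stays optimal until glaze becomes binding; allowable increase = 16.875 hr.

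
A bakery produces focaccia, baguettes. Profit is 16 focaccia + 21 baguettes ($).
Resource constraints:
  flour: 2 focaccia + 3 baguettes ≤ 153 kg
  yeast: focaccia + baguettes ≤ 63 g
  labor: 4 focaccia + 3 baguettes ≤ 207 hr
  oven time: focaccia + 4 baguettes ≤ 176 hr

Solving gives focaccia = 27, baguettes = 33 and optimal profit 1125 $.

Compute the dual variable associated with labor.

At the optimum: flour uses 153 of 153 (binding); yeast uses 60 of 63 (slack = 3); labor uses 207 of 207 (binding); oven time uses 159 of 176 (slack = 17).
Slack constraints have shadow price 0 (complementary slackness).
From A_Bᵀ y = c: 2·y_flour + 4·y_labor = 16; 3·y_flour + 3·y_labor = 21.
This yields shadow prices y_flour = 6, y_labor = 1.
Shadow price of labor = 1.

1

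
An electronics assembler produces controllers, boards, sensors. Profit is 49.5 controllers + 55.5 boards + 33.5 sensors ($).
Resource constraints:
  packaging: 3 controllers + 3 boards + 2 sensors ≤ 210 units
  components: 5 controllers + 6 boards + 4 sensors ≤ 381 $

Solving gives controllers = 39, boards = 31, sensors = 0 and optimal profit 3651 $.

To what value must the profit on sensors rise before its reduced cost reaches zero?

37

Check each constraint at x*: packaging 210/210 (tight); components 381/381 (tight).
The binding rows give the dual system: 3·y_packaging + 5·y_components = 49.5 and 3·y_packaging + 6·y_components = 55.5.
This yields shadow prices y_packaging = 6.5, y_components = 6.
sensors enters the basis when its profit ≥ yᵀa₃ = 6.5·2 + 6·4 = 37.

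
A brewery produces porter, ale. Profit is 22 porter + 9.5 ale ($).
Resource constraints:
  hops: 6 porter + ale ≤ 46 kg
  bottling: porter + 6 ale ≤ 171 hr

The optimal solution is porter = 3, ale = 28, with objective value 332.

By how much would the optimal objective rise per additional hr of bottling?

Both hops and bottling are binding at x*.
The binding rows give the dual system: 6·y_hops + 1·y_bottling = 22 and 1·y_hops + 6·y_bottling = 9.5.
This yields shadow prices y_hops = 3.5, y_bottling = 1.
Shadow price of bottling = 1.

1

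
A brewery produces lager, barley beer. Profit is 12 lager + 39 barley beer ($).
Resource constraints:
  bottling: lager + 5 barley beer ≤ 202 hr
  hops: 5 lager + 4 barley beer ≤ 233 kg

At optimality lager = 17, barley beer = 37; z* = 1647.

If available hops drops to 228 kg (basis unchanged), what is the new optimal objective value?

1642

At the optimum: bottling uses 202 of 202 (binding); hops uses 233 of 233 (binding).
Dual feasibility on the basic columns requires 1·y_bottling + 5·y_hops = 12, 5·y_bottling + 4·y_hops = 39.
Solving: y_bottling = 7, y_hops = 1.
Δz = y_hops·Δb = 1 × (-5) = -5, so new z* = 1647 − 5 = 1642.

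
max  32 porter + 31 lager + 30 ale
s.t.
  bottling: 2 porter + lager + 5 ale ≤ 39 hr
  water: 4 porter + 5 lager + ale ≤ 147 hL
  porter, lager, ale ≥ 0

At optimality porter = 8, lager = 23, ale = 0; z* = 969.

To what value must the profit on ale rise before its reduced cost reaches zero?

35

At the optimum: bottling uses 39 of 39 (binding); water uses 147 of 147 (binding).
Dual feasibility on the basic columns requires 2·y_bottling + 4·y_water = 32, 1·y_bottling + 5·y_water = 31.
This yields shadow prices y_bottling = 6, y_water = 5.
ale enters the basis when its profit ≥ yᵀa₃ = 6·5 + 5·1 = 35.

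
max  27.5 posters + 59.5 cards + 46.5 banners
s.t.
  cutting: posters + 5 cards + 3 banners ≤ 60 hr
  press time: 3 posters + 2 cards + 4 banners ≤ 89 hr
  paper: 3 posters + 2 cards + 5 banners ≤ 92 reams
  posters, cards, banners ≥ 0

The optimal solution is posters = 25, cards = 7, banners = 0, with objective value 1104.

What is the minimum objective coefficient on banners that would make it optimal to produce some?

Check each constraint at x*: cutting 60/60 (tight); press time 89/89 (tight); paper 89/92 (slack 3).
Slack constraints have shadow price 0 (complementary slackness).
From A_Bᵀ y = c: 1·y_cutting + 3·y_press time = 27.5; 5·y_cutting + 2·y_press time = 59.5.
This yields shadow prices y_cutting = 9.5, y_press time = 6.
banners enters the basis when its profit ≥ yᵀa₃ = 9.5·3 + 6·4 = 52.5.

52.5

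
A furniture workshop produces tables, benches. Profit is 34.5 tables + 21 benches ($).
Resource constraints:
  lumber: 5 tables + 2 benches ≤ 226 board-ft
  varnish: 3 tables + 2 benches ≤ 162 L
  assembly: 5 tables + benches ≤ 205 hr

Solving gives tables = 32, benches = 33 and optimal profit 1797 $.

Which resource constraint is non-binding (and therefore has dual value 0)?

lumber: 226/226 (binding)
varnish: 162/162 (binding)
assembly: 193/205 (slack 12)
By complementary slackness, a constraint with positive slack has shadow price 0 → assembly.

assembly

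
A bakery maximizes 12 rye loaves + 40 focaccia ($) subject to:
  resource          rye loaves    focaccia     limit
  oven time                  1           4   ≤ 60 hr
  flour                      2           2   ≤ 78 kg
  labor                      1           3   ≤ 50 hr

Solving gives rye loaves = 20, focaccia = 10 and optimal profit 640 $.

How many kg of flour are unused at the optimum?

flour used = 2·20 + 2·10 = 60; slack = 78 − 60 = 18.

18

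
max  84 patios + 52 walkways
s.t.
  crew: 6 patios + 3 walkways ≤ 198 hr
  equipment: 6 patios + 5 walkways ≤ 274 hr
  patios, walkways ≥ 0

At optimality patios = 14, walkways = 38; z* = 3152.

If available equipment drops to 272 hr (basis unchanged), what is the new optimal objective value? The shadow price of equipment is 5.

Δb = -2, so new z* = 3152 + (5)·(-2) = 3152 − 10 = 3142.

3142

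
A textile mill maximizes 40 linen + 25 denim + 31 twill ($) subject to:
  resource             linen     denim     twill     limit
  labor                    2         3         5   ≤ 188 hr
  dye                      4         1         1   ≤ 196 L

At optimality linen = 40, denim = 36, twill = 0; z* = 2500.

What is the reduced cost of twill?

-6

Check each constraint at x*: labor 188/188 (tight); dye 196/196 (tight).
The binding rows give the dual system: 2·y_labor + 4·y_dye = 40 and 3·y_labor + 1·y_dye = 25.
→ y_labor = 6 and y_dye = 7.
Reduced cost of twill: c₃ − yᵀa₃ = 31 − (6·5 + 7·1) = 31 − 37 = -6.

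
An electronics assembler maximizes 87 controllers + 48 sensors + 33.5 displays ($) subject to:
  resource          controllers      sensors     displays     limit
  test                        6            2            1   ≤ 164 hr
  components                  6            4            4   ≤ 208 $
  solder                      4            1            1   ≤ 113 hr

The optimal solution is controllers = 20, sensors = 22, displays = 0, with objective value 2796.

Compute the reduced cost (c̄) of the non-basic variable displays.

-9.5

Check each constraint at x*: test 164/164 (tight); components 208/208 (tight); solder 102/113 (slack 11).
Slack constraints have shadow price 0 (complementary slackness).
The binding rows give the dual system: 6·y_test + 6·y_components = 87 and 2·y_test + 4·y_components = 48.
Solving: y_test = 5, y_components = 9.5.
Reduced cost of displays: c₃ − yᵀa₃ = 33.5 − (5·1 + 9.5·4) = 33.5 − 43 = -9.5.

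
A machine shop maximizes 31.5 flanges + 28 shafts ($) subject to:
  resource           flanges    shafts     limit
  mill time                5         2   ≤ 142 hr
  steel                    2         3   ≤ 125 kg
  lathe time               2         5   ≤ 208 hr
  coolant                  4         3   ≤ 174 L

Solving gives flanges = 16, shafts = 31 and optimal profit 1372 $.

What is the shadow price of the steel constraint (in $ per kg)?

At the optimum: mill time uses 142 of 142 (binding); steel uses 125 of 125 (binding); lathe time uses 187 of 208 (slack = 21); coolant uses 157 of 174 (slack = 17).
By complementary slackness, y = 0 for the non-binding constraints.
The binding rows give the dual system: 5·y_mill time + 2·y_steel = 31.5 and 2·y_mill time + 3·y_steel = 28.
This yields shadow prices y_mill time = 3.5, y_steel = 7.
Shadow price of steel = 7.

7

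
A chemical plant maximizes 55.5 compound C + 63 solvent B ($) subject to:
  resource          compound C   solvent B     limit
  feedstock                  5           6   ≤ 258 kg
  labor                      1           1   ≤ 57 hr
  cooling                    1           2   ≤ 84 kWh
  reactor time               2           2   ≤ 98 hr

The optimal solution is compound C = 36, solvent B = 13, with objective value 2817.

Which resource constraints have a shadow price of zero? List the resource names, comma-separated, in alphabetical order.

feedstock: 258/258 (binding)
labor: 49/57 (slack 8)
cooling: 62/84 (slack 22)
reactor time: 98/98 (binding)
By complementary slackness, a constraint with positive slack has shadow price 0 → cooling, labor.

cooling, labor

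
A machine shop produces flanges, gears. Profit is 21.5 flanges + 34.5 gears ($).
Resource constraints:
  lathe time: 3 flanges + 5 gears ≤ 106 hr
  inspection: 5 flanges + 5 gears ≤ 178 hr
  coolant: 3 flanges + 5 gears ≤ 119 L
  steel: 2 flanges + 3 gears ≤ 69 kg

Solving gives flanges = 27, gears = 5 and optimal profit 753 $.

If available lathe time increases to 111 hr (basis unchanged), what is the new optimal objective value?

775.5

At the optimum: lathe time uses 106 of 106 (binding); inspection uses 160 of 178 (slack = 18); coolant uses 106 of 119 (slack = 13); steel uses 69 of 69 (binding).
Slack constraints have shadow price 0 (complementary slackness).
Dual feasibility on the basic columns requires 3·y_lathe time + 2·y_steel = 21.5, 5·y_lathe time + 3·y_steel = 34.5.
Solving: y_lathe time = 4.5, y_steel = 4.
Δz = y_lathe time·Δb = 4.5 × (5) = 22.5, so new z* = 753 + 22.5 = 775.5.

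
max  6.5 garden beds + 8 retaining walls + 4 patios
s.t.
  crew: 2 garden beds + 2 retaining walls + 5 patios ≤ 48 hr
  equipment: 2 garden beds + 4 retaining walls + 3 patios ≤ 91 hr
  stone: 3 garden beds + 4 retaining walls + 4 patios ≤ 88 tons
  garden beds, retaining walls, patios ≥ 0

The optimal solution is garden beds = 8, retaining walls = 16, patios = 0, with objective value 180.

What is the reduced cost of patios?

-7

At the optimum: crew uses 48 of 48 (binding); equipment uses 80 of 91 (slack = 11); stone uses 88 of 88 (binding).
Slack constraints have shadow price 0 (complementary slackness).
From A_Bᵀ y = c: 2·y_crew + 3·y_stone = 6.5; 2·y_crew + 4·y_stone = 8.
Solving: y_crew = 1, y_stone = 1.5.
Reduced cost of patios: c₃ − yᵀa₃ = 4 − (1·5 + 1.5·4) = 4 − 11 = -7.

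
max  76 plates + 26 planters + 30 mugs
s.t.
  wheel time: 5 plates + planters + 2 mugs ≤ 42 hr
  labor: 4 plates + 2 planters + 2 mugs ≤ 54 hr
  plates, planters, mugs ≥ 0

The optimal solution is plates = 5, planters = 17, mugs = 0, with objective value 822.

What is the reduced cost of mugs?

At the optimum: wheel time uses 42 of 42 (binding); labor uses 54 of 54 (binding).
From A_Bᵀ y = c: 5·y_wheel time + 4·y_labor = 76; 1·y_wheel time + 2·y_labor = 26.
→ y_wheel time = 8 and y_labor = 9.
Reduced cost of mugs: c₃ − yᵀa₃ = 30 − (8·2 + 9·2) = 30 − 34 = -4.

-4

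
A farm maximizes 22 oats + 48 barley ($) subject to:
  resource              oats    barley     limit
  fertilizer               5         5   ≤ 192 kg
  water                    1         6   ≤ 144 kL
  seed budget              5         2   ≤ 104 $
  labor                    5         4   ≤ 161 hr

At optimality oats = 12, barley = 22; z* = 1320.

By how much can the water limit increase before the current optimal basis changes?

36.4

Binding constraints: water, seed budget. The basis is B = [[1,6],[5,2]] with det -28.
Per unit increase in water, x* moves by d = (-0.0714, 0.1786).
The basis stays optimal until labor becomes binding; allowable increase = 36.4 kL.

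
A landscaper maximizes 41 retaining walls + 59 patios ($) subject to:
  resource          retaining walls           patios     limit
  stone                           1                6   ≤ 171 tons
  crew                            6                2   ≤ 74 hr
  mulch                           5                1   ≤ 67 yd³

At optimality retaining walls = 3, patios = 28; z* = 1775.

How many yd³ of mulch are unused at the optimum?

mulch used = 5·3 + 1·28 = 43; slack = 67 − 43 = 24.

24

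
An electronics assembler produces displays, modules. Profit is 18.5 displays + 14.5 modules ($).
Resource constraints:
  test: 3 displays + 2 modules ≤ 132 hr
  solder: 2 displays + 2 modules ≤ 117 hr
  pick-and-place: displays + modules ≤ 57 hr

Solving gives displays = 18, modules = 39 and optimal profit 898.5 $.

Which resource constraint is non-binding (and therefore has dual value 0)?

test: 132/132 (binding)
solder: 114/117 (slack 3)
pick-and-place: 57/57 (binding)
By complementary slackness, a constraint with positive slack has shadow price 0 → solder.

solder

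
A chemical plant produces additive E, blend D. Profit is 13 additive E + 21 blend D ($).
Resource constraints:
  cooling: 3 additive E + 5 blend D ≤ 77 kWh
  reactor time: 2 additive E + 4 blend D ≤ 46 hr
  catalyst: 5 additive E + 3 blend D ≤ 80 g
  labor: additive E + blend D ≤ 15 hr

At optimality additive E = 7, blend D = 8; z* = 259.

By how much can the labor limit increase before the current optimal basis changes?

3

Binding constraints: reactor time, labor. The basis is B = [[2,4],[1,1]] with det -2.
Per unit increase in labor, x* moves by d = (2, -1).
The basis stays optimal until catalyst becomes binding; allowable increase = 3 hr.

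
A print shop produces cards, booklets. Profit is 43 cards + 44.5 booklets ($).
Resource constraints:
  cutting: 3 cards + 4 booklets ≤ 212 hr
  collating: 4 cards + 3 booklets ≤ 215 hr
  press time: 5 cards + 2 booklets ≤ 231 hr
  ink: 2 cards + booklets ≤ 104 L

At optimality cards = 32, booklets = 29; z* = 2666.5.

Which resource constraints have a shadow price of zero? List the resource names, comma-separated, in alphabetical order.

cutting: 212/212 (binding)
collating: 215/215 (binding)
press time: 218/231 (slack 13)
ink: 93/104 (slack 11)
By complementary slackness, a constraint with positive slack has shadow price 0 → ink, press time.

ink, press time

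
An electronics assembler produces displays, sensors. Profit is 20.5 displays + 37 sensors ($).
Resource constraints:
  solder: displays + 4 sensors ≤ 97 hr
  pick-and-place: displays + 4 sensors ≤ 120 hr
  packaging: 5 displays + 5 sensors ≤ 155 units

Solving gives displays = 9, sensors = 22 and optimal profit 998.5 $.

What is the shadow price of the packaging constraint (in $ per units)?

Check each constraint at x*: solder 97/97 (tight); pick-and-place 97/120 (slack 23); packaging 155/155 (tight).
By complementary slackness, y = 0 for the non-binding constraint.
Dual feasibility on the basic columns requires 1·y_solder + 5·y_packaging = 20.5, 4·y_solder + 5·y_packaging = 37.
→ y_solder = 5.5 and y_packaging = 3.
Shadow price of packaging = 3.

3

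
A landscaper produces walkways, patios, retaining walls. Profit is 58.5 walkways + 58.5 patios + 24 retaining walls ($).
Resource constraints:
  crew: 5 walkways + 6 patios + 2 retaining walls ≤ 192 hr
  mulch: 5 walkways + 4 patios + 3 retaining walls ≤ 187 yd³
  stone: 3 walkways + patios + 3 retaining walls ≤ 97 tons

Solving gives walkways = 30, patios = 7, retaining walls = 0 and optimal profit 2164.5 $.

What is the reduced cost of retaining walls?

At the optimum: crew uses 192 of 192 (binding); mulch uses 178 of 187 (slack = 9); stone uses 97 of 97 (binding).
Since mulch is not tight, its dual is 0.
Dual feasibility on the basic columns requires 5·y_crew + 3·y_stone = 58.5, 6·y_crew + 1·y_stone = 58.5.
This yields shadow prices y_crew = 9, y_stone = 4.5.
Reduced cost of retaining walls: c₃ − yᵀa₃ = 24 − (9·2 + 4.5·3) = 24 − 31.5 = -7.5.

-7.5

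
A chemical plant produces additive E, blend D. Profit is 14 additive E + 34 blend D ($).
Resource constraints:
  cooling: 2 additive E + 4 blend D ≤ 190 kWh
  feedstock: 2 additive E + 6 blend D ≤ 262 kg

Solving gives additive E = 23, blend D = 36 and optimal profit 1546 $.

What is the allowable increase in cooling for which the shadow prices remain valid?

Binding constraints: cooling, feedstock. The basis is B = [[2,4],[2,6]] with det 4.
Per unit increase in cooling, x* moves by d = (1.5, -0.5).
The basis stays optimal until blend D reaches 0; allowable increase = 72 kWh.

72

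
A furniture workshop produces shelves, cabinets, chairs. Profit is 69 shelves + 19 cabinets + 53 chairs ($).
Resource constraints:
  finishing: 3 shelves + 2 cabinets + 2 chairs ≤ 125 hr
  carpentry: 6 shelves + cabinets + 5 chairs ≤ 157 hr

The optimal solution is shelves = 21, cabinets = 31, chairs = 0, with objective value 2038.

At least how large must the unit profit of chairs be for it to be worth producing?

55

At the optimum: finishing uses 125 of 125 (binding); carpentry uses 157 of 157 (binding).
The binding rows give the dual system: 3·y_finishing + 6·y_carpentry = 69 and 2·y_finishing + 1·y_carpentry = 19.
Solving: y_finishing = 5, y_carpentry = 9.
chairs enters the basis when its profit ≥ yᵀa₃ = 5·2 + 9·5 = 55.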